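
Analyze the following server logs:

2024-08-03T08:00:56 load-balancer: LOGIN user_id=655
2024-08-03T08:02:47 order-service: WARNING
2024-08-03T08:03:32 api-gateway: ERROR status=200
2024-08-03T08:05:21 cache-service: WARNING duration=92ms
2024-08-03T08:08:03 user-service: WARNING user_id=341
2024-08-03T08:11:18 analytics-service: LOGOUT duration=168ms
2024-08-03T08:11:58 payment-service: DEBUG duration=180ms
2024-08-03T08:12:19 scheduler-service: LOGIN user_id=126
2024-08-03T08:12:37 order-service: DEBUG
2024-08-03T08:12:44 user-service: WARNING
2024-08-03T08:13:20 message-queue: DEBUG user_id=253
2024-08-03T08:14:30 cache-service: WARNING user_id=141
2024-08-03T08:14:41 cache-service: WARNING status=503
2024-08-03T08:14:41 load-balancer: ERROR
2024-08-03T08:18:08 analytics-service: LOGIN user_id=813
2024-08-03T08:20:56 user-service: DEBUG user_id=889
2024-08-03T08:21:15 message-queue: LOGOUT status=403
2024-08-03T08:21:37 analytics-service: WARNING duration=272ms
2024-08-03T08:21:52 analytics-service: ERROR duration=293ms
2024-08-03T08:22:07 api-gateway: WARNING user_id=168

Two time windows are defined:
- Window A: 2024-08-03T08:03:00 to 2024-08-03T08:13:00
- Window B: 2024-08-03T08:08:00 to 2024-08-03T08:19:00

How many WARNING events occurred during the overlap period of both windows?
2

To find overlap events:

1. Window A: 2024-08-03T08:03:00 to 2024-08-03T08:13:00
2. Window B: 2024-08-03T08:08:00 to 2024-08-03T08:19:00
3. Overlap period: 2024-08-03T08:08:00 to 2024-08-03T08:13:00
4. Count WARNING events in overlap: 2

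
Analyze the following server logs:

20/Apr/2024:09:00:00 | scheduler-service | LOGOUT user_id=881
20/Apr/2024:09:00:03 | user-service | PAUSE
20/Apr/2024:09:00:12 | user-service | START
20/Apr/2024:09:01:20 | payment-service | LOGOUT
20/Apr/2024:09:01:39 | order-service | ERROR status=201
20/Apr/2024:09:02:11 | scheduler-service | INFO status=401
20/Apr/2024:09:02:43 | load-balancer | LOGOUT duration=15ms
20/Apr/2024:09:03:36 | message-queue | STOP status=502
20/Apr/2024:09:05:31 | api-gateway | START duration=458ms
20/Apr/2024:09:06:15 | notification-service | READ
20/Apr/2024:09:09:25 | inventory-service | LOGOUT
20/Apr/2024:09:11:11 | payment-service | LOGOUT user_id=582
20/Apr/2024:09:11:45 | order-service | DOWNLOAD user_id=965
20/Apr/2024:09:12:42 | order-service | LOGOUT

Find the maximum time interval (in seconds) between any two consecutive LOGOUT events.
402

To find the longest gap:

1. Extract all LOGOUT events in chronological order
2. Calculate time differences between consecutive events
3. Find the maximum difference
4. Longest gap: 402 seconds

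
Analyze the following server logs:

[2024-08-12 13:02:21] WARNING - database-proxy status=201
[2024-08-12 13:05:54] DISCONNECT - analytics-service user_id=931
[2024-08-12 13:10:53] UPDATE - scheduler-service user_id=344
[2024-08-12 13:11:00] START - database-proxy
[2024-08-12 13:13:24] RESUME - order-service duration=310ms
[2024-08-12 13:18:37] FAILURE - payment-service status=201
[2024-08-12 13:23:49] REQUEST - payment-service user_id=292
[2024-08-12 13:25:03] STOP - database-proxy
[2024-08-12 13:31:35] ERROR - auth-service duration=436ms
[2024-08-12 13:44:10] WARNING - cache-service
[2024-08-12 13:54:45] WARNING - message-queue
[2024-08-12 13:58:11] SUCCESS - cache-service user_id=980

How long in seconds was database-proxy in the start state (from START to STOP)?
843

To calculate state duration:

1. Find START event for database-proxy: 2024-08-12 13:11:00
2. Find STOP event for database-proxy: 2024-08-12 13:25:03
3. Calculate duration: 2024-08-12 13:25:03 - 2024-08-12 13:11:00 = 843 seconds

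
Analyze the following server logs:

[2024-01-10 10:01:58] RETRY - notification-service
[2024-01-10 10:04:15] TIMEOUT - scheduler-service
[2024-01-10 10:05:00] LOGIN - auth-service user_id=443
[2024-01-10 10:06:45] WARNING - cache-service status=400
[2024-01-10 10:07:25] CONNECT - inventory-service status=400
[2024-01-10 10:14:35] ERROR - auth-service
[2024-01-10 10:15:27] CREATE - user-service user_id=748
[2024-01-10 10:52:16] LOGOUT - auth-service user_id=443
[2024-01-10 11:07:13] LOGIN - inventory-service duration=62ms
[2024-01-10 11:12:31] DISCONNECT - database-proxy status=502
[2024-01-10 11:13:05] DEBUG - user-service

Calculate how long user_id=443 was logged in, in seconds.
2836

To calculate session duration:

1. Find LOGIN event for user_id=443: 2024-01-10 10:05:00
2. Find LOGOUT event for user_id=443: 2024-01-10 10:52:16
3. Session duration: 2024-01-10 10:52:16 - 2024-01-10 10:05:00 = 2836 seconds (47 minutes)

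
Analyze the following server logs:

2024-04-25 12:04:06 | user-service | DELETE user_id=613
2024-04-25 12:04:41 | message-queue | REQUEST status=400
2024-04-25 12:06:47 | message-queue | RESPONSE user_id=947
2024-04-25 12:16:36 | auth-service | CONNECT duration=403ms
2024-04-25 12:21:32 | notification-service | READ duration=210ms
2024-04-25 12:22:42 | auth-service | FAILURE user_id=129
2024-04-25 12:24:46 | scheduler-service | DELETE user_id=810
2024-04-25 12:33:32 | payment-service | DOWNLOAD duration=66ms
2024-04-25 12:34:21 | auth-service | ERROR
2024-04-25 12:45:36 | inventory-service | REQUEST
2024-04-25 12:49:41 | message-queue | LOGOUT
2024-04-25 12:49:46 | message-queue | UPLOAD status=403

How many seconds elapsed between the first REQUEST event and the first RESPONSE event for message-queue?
126

To find the time between events:

1. Locate the first REQUEST event for message-queue: 2024-04-25 12:04:41
2. Locate the first RESPONSE event for message-queue: 2024-04-25 12:06:47
3. Calculate the difference: 2024-04-25 12:06:47 - 2024-04-25 12:04:41 = 126 seconds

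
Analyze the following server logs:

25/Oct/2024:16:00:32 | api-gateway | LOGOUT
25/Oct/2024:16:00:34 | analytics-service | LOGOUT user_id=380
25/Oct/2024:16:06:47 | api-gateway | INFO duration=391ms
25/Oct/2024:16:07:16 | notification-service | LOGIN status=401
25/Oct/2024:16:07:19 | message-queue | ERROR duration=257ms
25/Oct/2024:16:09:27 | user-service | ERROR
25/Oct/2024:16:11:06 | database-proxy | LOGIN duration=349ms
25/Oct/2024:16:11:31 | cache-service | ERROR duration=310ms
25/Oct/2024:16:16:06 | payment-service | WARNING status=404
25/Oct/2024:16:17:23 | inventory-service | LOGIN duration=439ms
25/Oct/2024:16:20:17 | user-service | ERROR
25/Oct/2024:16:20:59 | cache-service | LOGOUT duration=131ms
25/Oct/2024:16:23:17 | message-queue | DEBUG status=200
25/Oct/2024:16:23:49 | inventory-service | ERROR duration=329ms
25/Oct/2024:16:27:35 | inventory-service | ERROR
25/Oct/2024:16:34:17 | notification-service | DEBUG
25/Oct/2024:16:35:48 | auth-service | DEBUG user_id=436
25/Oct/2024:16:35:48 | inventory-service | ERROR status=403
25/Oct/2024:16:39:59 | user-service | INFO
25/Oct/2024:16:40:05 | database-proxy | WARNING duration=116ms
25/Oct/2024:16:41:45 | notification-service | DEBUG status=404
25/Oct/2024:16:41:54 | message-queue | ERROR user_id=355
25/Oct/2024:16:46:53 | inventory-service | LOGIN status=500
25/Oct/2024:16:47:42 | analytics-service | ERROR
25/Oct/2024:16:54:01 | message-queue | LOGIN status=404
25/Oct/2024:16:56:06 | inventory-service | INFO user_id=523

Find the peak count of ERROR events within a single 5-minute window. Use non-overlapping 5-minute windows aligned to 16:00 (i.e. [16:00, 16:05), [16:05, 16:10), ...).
2

To find the burst window:

1. Divide the log period into non-overlapping 5-minute windows starting at 16:00
2. Count ERROR events in each window
3. Find the window with maximum count
4. Maximum events in a window: 2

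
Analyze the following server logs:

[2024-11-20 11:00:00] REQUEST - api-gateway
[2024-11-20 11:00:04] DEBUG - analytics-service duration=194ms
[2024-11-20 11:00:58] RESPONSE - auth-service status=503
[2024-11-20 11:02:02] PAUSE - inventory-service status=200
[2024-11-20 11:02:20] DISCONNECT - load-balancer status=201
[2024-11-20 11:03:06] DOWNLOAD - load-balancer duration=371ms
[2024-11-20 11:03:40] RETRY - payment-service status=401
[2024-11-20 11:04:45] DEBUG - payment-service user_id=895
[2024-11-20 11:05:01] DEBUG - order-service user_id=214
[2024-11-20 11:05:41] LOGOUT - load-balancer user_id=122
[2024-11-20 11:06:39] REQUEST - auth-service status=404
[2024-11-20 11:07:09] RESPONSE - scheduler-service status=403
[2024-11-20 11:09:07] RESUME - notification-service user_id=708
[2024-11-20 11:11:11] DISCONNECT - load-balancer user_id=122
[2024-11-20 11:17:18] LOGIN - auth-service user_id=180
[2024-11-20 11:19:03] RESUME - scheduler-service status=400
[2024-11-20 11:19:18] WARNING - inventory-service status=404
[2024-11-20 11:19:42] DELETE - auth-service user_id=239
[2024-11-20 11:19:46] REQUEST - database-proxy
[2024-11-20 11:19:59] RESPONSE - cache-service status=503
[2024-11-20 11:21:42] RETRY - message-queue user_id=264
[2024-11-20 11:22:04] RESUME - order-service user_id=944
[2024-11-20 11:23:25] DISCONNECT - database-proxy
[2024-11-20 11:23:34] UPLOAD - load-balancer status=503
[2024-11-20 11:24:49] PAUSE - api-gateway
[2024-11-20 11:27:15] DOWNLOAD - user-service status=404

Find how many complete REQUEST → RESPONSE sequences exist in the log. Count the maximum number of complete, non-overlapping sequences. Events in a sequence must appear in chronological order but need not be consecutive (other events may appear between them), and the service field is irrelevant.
3

To count sequences:

1. Look for pattern: REQUEST → RESPONSE
2. Greedily scan the log in chronological order, matching each sequence element in turn (ignoring service)
3. Each time the full pattern completes, increment the count and restart matching from the next event
4. Complete non-overlapping sequences found: 3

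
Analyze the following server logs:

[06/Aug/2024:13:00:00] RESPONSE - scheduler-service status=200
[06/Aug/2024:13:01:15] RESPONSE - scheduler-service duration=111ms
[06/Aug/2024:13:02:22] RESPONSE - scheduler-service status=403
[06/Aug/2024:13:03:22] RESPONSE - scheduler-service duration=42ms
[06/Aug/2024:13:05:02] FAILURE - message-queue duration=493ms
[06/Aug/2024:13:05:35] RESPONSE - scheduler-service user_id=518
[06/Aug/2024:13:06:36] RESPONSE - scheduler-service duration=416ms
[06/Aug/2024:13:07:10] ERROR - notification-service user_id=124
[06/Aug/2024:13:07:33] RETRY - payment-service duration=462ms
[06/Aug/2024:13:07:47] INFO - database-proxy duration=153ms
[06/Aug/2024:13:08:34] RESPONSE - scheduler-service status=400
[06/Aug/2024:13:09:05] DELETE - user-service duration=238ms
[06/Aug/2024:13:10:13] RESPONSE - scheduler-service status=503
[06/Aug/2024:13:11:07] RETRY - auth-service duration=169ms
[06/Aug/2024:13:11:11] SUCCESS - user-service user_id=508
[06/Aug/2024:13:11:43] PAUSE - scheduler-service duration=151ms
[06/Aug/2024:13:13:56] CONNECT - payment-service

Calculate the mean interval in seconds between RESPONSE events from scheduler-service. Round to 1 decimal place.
87.6

To calculate average interval:

1. Find all RESPONSE events for scheduler-service in order
2. Calculate time gaps between consecutive events
3. Compute mean of gaps: 613 / 7 = 87.6 seconds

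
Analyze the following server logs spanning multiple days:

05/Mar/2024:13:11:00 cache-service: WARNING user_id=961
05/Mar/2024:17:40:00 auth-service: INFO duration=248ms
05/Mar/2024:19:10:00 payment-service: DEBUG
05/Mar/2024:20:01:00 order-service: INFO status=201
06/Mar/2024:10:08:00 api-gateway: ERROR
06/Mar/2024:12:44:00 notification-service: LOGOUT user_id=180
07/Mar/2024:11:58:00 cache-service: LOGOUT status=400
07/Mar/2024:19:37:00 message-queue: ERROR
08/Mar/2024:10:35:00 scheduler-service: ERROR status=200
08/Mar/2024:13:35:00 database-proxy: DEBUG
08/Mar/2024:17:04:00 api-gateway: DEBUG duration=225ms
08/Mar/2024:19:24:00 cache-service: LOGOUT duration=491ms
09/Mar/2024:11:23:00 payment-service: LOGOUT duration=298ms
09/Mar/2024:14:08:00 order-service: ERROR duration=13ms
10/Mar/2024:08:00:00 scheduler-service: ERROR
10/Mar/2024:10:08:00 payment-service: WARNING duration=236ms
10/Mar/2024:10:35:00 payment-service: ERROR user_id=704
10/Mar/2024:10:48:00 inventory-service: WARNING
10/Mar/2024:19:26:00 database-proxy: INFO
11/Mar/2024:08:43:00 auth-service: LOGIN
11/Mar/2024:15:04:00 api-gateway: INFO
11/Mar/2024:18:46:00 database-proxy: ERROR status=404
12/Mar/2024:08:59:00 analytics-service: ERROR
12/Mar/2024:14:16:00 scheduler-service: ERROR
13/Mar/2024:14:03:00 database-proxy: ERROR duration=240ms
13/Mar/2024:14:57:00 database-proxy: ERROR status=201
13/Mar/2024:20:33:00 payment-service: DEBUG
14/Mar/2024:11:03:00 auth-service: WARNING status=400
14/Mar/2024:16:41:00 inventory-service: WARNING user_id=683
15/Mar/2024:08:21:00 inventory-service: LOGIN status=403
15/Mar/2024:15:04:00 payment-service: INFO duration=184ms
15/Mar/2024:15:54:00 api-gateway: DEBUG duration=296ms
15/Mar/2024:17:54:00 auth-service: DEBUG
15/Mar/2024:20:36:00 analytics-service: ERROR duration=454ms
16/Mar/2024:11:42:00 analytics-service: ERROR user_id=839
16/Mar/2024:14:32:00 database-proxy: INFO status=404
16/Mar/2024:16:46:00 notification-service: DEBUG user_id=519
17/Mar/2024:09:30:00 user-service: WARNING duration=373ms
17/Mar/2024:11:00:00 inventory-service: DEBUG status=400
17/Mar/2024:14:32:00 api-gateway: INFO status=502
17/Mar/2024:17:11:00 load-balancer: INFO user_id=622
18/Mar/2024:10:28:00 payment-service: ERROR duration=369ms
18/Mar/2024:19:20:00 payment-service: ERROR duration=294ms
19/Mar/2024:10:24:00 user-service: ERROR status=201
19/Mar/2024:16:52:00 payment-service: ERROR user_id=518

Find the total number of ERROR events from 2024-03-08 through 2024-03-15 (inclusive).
10

To filter by date range:

1. Date range: 2024-03-08 through 2024-03-15, both dates inclusive
2. Filter for ERROR events whose date falls in this range
3. Count matching events: 10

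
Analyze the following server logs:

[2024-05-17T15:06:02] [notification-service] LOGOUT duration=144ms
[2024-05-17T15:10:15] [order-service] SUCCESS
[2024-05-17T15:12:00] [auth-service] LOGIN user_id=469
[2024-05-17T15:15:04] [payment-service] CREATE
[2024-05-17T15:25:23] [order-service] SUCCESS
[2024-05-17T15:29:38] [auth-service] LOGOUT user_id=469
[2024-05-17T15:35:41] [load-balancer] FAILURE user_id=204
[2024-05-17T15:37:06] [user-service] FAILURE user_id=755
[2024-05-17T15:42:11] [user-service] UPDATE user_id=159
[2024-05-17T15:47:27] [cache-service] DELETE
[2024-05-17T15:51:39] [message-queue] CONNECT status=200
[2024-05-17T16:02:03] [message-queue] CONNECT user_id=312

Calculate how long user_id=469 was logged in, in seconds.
1058

To calculate session duration:

1. Find LOGIN event for user_id=469: 2024-05-17T15:12:00
2. Find LOGOUT event for user_id=469: 2024-05-17T15:29:38
3. Session duration: 2024-05-17T15:29:38 - 2024-05-17T15:12:00 = 1058 seconds (17 minutes)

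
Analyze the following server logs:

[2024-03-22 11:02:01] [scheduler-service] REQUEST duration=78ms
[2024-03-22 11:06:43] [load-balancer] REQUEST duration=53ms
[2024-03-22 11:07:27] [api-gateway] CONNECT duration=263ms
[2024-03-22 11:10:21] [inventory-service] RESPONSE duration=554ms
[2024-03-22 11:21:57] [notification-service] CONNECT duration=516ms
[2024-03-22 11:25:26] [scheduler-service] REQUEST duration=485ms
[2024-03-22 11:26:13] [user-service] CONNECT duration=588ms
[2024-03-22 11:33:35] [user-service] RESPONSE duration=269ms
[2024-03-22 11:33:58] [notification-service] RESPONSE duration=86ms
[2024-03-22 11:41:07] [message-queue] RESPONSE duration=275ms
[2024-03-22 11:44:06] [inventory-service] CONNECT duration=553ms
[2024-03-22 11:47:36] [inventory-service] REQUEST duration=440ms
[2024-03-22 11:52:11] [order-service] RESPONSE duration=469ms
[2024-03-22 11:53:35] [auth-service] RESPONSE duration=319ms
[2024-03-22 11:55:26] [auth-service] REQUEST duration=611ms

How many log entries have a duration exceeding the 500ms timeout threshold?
5

To count timeouts:

1. Threshold: 500ms
2. Extract duration from each log entry
3. Count entries where duration > 500
4. Timeout count: 5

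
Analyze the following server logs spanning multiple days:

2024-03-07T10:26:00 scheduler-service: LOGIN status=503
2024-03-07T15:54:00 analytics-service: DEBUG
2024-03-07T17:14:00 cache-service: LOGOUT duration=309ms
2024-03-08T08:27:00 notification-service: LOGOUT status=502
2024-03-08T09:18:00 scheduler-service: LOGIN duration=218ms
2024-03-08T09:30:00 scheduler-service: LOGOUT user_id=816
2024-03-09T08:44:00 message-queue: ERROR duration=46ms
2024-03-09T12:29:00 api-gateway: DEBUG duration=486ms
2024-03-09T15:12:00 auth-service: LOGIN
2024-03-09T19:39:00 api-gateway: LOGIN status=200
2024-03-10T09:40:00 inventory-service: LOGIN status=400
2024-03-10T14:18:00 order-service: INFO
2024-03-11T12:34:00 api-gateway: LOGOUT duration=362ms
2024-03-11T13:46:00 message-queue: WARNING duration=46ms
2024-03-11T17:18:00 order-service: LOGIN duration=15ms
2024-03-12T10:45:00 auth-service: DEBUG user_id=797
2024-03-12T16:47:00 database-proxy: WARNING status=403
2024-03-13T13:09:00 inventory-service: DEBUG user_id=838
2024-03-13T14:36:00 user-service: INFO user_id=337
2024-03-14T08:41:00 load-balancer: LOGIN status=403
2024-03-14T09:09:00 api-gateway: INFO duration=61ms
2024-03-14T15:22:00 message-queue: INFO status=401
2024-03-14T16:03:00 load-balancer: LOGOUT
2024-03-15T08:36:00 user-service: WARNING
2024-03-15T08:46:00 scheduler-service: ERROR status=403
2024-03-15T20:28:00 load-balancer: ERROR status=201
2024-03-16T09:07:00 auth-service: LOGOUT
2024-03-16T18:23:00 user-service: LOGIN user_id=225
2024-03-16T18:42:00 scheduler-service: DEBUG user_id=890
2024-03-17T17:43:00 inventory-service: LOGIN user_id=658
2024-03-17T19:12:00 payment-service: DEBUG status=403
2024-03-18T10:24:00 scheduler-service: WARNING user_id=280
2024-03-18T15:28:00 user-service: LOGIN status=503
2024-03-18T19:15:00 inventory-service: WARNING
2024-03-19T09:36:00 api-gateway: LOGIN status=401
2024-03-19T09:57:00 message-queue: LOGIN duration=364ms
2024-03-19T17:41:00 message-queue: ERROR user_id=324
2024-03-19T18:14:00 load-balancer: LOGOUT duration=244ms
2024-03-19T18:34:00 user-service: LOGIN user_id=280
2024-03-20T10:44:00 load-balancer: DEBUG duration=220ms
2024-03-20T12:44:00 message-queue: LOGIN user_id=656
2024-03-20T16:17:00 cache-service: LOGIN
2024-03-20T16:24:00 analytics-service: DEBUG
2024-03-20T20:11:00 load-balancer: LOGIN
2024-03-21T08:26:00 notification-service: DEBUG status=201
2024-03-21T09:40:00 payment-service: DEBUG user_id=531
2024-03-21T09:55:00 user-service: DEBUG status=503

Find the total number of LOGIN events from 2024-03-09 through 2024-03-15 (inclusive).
5

To filter by date range:

1. Date range: 2024-03-09 through 2024-03-15, both dates inclusive
2. Filter for LOGIN events whose date falls in this range
3. Count matching events: 5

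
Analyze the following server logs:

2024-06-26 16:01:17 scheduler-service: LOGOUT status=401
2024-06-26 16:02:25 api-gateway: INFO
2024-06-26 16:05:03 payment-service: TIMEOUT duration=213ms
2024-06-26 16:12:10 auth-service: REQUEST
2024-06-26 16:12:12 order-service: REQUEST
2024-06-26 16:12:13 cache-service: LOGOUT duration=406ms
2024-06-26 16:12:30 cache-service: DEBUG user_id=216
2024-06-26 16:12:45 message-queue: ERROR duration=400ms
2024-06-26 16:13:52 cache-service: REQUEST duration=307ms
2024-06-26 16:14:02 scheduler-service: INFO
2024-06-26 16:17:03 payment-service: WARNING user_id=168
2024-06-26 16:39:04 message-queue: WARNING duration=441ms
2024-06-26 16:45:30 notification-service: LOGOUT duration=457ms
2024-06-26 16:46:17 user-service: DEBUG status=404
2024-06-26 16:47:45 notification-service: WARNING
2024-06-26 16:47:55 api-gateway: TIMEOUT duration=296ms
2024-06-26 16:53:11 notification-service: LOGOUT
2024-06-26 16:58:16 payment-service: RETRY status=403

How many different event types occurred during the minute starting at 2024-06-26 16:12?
4

To count unique event types:

1. Filter events in the minute starting at 2024-06-26 16:12
2. Extract event types from matching entries
3. Count unique types: 4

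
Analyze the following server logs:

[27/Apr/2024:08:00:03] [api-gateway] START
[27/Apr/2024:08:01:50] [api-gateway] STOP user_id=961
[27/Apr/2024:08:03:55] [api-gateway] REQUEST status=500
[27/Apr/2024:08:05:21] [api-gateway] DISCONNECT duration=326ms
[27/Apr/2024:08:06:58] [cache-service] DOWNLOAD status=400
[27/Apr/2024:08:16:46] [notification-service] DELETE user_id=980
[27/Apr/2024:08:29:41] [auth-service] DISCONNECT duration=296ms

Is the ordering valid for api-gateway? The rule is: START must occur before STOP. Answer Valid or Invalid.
Valid

To validate ordering:

1. Required order: START → STOP
2. Rule: START must occur before STOP
3. Check actual order of events for api-gateway
4. Result: Valid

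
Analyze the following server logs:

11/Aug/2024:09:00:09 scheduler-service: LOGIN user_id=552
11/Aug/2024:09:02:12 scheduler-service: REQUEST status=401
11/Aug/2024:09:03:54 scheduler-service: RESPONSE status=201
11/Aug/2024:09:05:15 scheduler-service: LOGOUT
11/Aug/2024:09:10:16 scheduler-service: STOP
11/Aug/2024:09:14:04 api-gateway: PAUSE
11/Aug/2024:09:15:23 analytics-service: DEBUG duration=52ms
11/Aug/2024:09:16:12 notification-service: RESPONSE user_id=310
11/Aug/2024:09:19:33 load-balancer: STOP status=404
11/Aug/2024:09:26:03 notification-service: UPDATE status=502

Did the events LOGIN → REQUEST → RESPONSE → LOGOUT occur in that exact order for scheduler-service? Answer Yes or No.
Yes

To verify sequence order:

1. Find all events in sequence LOGIN → REQUEST → RESPONSE → LOGOUT for scheduler-service
2. Extract their timestamps
3. Check if timestamps are in ascending order
4. Result: Yes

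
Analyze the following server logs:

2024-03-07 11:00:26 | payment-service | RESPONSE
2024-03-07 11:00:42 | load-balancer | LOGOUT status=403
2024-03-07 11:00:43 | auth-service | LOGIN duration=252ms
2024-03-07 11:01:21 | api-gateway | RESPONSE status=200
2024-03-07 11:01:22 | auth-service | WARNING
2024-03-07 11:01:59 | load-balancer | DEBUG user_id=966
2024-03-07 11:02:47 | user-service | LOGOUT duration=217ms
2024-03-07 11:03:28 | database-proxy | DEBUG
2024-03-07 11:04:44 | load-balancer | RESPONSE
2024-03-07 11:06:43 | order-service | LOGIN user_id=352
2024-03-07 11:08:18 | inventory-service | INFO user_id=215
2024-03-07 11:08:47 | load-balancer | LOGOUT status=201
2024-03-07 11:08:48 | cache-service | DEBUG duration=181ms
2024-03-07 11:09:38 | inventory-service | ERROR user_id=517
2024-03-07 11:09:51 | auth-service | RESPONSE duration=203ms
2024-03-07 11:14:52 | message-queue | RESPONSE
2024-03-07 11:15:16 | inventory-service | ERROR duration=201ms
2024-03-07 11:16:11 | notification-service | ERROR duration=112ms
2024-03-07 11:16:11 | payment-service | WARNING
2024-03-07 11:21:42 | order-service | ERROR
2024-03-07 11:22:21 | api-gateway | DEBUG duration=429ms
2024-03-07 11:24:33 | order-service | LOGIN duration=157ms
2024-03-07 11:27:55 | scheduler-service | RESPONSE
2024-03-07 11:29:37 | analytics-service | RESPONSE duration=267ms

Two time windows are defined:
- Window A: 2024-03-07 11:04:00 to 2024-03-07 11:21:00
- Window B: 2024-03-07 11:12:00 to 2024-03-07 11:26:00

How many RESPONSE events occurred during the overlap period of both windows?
1

To find overlap events:

1. Window A: 2024-03-07 11:04:00 to 2024-03-07 11:21:00
2. Window B: 2024-03-07 11:12:00 to 2024-03-07 11:26:00
3. Overlap period: 2024-03-07 11:12:00 to 2024-03-07 11:21:00
4. Count RESPONSE events in overlap: 1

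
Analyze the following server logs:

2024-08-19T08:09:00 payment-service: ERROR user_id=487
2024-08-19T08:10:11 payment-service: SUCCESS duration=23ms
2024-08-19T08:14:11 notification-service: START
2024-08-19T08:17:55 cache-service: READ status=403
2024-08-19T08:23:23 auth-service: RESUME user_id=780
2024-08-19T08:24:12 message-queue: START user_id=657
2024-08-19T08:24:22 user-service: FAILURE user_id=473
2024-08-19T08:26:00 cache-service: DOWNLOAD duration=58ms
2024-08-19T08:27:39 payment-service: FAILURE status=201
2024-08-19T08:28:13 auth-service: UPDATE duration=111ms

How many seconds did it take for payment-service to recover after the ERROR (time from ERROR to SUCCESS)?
71

To calculate recovery time:

1. Find ERROR event for payment-service: 2024-08-19T08:09:00
2. Find next SUCCESS event for payment-service: 2024-08-19T08:10:11
3. Recovery time: 2024-08-19T08:10:11 - 2024-08-19T08:09:00 = 71 seconds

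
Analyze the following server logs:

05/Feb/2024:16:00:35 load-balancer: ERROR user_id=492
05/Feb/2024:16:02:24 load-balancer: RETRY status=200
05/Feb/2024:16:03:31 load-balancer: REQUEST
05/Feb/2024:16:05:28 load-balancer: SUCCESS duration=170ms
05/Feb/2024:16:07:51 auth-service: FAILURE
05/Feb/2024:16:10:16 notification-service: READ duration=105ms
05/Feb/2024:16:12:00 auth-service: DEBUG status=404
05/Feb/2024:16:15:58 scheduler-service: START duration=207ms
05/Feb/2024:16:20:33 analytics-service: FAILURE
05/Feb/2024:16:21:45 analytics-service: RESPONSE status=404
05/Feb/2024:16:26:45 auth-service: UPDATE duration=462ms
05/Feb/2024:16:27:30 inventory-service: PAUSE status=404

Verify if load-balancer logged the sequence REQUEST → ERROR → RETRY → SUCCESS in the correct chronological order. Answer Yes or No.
No

To verify sequence order:

1. Find all events in sequence REQUEST → ERROR → RETRY → SUCCESS for load-balancer
2. Extract their timestamps
3. Check if timestamps are in ascending order
4. Result: No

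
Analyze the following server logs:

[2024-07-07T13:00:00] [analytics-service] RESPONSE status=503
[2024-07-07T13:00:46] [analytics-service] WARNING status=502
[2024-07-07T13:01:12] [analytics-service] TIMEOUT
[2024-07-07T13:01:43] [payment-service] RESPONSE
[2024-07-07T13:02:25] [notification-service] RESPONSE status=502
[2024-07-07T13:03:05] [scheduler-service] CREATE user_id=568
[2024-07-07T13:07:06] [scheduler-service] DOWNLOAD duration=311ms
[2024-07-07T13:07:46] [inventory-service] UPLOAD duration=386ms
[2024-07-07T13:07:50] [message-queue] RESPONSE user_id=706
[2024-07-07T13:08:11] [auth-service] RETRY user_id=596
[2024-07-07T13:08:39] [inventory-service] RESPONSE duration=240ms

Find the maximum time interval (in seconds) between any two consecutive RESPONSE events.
325

To find the longest gap:

1. Extract all RESPONSE events in chronological order
2. Calculate time differences between consecutive events
3. Find the maximum difference
4. Longest gap: 325 seconds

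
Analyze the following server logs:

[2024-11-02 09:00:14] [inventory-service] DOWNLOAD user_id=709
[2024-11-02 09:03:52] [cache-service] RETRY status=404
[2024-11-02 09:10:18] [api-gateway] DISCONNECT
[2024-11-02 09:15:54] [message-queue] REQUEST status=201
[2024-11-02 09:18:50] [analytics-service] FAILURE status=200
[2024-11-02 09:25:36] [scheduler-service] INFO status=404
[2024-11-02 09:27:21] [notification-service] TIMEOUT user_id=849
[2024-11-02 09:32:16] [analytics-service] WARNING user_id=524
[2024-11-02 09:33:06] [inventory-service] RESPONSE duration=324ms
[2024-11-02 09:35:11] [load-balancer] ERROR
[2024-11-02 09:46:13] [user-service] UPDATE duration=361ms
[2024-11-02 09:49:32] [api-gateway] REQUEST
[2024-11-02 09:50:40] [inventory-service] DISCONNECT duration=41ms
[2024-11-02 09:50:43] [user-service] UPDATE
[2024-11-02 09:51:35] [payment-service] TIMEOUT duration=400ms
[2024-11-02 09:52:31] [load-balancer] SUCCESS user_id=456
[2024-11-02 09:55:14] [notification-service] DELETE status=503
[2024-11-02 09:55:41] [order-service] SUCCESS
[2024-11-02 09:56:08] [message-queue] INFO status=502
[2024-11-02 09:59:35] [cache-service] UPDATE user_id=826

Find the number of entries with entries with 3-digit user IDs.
5

To find matching entries:

1. Pattern to match: entries with 3-digit user IDs
2. Scan each log entry for the pattern
3. Count matches: 5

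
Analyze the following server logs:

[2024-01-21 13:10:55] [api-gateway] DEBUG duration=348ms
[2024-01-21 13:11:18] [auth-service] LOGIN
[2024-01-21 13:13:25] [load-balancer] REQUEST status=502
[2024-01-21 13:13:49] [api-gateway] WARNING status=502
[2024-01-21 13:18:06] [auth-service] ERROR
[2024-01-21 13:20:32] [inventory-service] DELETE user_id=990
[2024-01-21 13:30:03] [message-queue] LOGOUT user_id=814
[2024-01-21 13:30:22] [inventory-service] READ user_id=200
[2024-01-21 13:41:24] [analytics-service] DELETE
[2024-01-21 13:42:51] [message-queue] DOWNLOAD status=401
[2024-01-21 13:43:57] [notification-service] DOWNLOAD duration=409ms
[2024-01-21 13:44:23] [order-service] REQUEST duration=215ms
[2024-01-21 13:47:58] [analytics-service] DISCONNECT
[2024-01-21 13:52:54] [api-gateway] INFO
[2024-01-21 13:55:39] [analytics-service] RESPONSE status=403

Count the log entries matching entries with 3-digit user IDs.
3

To find matching entries:

1. Pattern to match: entries with 3-digit user IDs
2. Scan each log entry for the pattern
3. Count matches: 3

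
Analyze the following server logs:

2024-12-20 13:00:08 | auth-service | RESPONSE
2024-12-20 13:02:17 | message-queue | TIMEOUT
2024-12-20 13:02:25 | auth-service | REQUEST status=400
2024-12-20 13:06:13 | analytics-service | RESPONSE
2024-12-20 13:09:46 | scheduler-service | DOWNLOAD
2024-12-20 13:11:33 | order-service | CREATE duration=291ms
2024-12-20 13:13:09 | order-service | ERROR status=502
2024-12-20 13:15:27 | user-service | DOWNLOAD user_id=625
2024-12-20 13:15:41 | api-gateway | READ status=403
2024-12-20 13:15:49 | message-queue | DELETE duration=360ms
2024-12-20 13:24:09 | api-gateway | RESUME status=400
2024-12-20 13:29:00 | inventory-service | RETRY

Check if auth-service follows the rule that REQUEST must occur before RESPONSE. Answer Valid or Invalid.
Invalid

To validate ordering:

1. Required order: REQUEST → RESPONSE
2. Rule: REQUEST must occur before RESPONSE
3. Check actual order of events for auth-service
4. Result: Invalid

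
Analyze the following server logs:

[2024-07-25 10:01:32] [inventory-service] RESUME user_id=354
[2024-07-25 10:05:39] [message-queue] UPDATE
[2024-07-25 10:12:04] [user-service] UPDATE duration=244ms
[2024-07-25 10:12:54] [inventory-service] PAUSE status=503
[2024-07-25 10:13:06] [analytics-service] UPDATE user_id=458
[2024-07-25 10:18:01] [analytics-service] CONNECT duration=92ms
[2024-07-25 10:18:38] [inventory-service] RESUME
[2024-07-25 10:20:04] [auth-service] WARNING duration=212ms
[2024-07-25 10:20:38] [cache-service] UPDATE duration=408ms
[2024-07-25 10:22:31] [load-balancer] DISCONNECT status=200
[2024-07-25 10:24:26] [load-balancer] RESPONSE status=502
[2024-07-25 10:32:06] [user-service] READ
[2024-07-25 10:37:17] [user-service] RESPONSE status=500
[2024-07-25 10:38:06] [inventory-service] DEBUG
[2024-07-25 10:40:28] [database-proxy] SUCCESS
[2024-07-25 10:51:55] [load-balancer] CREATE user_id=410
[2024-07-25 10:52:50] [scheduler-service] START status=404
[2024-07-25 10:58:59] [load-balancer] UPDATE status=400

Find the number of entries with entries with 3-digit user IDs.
3

To find matching entries:

1. Pattern to match: entries with 3-digit user IDs
2. Scan each log entry for the pattern
3. Count matches: 3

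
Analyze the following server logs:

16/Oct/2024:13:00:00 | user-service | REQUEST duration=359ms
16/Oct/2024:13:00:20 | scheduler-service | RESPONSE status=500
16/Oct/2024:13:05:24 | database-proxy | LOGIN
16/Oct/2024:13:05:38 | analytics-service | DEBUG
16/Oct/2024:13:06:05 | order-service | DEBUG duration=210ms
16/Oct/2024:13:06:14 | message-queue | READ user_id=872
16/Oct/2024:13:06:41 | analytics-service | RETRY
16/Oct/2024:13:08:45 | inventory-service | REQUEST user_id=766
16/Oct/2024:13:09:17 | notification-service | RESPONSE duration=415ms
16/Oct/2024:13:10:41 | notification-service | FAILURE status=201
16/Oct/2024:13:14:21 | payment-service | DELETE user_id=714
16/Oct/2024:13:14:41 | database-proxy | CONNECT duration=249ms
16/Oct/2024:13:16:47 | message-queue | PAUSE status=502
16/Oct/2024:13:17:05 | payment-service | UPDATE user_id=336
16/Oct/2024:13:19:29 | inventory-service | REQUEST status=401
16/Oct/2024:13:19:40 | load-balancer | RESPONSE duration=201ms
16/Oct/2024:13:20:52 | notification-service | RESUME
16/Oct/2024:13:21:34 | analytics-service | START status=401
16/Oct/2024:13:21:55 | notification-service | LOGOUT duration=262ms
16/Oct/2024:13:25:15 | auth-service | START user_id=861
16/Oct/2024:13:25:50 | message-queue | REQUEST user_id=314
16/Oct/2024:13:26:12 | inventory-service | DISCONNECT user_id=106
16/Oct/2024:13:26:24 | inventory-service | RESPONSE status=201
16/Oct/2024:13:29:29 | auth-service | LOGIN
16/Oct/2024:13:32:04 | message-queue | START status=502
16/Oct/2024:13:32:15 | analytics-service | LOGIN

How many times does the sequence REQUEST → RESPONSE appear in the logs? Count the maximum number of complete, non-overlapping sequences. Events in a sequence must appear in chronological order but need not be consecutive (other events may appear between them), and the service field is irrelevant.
4

To count sequences:

1. Look for pattern: REQUEST → RESPONSE
2. Greedily scan the log in chronological order, matching each sequence element in turn (ignoring service)
3. Each time the full pattern completes, increment the count and restart matching from the next event
4. Complete non-overlapping sequences found: 4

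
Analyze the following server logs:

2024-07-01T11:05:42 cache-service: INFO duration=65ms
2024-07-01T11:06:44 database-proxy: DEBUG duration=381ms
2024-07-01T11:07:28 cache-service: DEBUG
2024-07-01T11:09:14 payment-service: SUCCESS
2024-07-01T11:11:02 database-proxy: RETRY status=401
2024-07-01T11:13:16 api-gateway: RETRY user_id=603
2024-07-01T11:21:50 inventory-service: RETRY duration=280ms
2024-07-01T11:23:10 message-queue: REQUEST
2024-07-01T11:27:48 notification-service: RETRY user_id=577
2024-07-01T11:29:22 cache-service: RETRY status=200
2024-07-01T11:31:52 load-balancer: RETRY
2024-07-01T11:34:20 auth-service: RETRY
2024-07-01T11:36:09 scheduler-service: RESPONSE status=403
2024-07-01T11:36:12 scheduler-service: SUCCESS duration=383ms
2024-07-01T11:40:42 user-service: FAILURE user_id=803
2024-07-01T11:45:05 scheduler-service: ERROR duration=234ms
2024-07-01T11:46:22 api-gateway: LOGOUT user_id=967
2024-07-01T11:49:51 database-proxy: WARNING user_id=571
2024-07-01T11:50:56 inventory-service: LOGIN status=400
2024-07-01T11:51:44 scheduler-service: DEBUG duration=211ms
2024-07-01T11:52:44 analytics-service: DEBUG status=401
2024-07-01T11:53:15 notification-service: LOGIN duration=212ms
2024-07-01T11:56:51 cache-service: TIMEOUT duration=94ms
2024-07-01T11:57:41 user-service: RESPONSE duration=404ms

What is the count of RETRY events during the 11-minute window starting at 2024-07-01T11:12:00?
2

To count events in the time window:

1. Window boundaries: 2024-07-01T11:12:00 to 2024-07-01T11:23:00
2. Filter for RETRY events within this window
3. Count matching events: 2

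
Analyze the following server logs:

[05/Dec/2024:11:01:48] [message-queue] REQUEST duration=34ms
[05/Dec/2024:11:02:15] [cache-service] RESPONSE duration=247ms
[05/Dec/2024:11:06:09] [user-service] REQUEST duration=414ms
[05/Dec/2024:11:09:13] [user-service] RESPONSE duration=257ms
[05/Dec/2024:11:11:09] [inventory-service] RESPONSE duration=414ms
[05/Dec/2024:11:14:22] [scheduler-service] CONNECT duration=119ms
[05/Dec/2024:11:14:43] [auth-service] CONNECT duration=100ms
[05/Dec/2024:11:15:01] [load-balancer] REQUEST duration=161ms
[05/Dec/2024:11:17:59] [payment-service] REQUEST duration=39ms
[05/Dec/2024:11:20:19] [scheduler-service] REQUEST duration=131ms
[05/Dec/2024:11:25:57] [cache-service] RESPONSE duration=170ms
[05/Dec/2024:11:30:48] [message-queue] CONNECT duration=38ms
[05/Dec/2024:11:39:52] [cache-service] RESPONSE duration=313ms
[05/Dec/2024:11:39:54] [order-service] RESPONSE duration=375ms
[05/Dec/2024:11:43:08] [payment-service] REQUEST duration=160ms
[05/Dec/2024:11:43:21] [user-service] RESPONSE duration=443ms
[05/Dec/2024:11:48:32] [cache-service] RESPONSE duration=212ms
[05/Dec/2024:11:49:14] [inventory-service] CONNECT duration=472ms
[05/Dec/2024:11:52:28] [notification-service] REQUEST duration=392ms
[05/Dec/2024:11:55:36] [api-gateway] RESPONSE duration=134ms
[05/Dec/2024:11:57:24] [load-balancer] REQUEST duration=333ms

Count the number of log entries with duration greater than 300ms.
8

To count timeouts:

1. Threshold: 300ms
2. Extract duration from each log entry
3. Count entries where duration > 300
4. Timeout count: 8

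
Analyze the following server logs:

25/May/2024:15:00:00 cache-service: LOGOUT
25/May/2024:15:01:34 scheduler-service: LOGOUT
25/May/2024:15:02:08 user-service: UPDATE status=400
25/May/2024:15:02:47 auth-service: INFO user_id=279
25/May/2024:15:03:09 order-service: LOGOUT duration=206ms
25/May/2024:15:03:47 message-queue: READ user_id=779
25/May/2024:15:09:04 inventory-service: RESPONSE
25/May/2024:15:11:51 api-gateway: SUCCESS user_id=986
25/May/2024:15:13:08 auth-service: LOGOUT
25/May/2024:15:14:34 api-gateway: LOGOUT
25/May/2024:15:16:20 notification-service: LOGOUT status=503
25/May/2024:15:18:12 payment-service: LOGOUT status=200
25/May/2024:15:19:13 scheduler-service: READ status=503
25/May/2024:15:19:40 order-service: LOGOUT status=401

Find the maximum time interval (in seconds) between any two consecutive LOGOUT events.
599

To find the longest gap:

1. Extract all LOGOUT events in chronological order
2. Calculate time differences between consecutive events
3. Find the maximum difference
4. Longest gap: 599 seconds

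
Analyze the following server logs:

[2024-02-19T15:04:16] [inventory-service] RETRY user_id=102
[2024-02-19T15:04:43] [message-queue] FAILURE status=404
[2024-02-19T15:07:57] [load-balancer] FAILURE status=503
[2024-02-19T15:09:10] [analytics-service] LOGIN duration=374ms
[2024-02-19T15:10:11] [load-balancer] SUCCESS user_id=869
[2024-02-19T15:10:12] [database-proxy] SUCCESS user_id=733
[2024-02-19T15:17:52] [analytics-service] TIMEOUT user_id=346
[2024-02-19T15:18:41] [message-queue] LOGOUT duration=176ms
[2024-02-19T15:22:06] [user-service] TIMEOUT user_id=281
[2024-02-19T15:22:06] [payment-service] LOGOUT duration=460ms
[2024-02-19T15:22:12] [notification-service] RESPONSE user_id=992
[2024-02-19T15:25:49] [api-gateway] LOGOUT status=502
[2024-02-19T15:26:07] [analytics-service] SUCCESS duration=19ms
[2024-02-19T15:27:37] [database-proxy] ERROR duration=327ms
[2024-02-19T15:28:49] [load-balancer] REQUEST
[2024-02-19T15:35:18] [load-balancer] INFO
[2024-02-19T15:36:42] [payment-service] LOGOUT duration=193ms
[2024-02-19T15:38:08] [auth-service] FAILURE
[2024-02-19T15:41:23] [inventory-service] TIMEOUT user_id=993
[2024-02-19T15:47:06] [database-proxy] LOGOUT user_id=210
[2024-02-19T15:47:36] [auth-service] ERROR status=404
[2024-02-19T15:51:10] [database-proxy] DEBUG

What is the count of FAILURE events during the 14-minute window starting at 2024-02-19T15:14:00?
0

To count events in the time window:

1. Window boundaries: 2024-02-19T15:14:00 to 2024-02-19T15:28:00
2. Filter for FAILURE events within this window
3. Count matching events: 0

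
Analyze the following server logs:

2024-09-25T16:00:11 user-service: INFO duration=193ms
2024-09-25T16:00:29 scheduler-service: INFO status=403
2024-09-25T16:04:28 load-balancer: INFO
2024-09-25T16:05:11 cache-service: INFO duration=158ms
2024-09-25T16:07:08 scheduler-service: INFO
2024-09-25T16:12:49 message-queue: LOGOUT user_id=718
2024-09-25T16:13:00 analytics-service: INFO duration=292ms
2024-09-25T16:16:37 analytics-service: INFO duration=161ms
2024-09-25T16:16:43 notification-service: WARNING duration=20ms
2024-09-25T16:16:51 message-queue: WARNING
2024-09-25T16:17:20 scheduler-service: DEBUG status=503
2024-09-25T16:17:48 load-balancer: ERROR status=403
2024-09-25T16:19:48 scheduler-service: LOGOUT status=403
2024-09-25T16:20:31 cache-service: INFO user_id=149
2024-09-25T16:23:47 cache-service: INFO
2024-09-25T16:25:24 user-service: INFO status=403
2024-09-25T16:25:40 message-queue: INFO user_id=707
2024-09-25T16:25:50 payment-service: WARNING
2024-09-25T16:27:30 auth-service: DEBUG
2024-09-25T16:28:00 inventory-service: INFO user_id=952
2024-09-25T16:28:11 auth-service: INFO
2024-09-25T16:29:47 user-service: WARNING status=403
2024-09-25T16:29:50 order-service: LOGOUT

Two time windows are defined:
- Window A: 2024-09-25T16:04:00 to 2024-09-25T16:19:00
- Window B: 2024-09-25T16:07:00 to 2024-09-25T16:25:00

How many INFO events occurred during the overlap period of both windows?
3

To find overlap events:

1. Window A: 2024-09-25T16:04:00 to 2024-09-25T16:19:00
2. Window B: 2024-09-25T16:07:00 to 2024-09-25T16:25:00
3. Overlap period: 2024-09-25T16:07:00 to 2024-09-25T16:19:00
4. Count INFO events in overlap: 3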